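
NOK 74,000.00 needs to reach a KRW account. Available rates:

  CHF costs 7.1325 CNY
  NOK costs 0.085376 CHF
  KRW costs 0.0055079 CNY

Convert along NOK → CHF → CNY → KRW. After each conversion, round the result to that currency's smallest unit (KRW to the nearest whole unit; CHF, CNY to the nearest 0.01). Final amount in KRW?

NOK 74,000.00 × 0.085376 = CHF 6,317.82
CHF 6,317.82 × 7.1325 = CNY 45,061.85
CNY 45,061.85 ÷ 0.0055079 = KRW 8,181,312

KRW 8,181,312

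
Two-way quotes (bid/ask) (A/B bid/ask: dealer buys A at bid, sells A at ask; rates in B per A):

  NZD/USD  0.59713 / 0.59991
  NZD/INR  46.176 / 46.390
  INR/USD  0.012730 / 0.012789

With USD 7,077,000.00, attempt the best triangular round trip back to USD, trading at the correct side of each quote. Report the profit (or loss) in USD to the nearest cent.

Net profit: USD 45,904.58

Best loop USD → INR → NZD → USD:
USD 7,077,000.00 ÷ 0.012789 (buy INR at ask) = INR 553,366,174.06
INR 553,366,174.06 ÷ 46.390 (buy NZD at ask) = NZD 11,928,565.94
NZD 11,928,565.94 × 0.59713 (sell NZD at bid) = USD 7,122,904.58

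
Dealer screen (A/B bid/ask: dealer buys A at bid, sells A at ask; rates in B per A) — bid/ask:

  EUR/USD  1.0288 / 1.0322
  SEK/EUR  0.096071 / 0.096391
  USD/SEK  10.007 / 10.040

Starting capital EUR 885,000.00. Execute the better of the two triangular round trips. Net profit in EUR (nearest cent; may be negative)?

Best loop EUR → SEK → USD → EUR:
EUR 885,000.00 ÷ 0.096391 (buy SEK at ask) = SEK 9,181,355.11
SEK 9,181,355.11 ÷ 10.040 (buy USD at ask) = USD 914,477.60
USD 914,477.60 ÷ 1.0322 (buy EUR at ask) = EUR 885,950.01

Net profit: EUR 950.01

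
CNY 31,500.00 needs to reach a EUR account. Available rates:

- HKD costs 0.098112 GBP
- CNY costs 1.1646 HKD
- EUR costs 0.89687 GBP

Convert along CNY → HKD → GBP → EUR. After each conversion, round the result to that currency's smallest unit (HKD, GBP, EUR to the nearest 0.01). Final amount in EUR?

EUR 4,013.10

CNY 31,500.00 × 1.1646 = HKD 36,684.90
HKD 36,684.90 × 0.098112 = GBP 3,599.23
GBP 3,599.23 ÷ 0.89687 = EUR 4,013.10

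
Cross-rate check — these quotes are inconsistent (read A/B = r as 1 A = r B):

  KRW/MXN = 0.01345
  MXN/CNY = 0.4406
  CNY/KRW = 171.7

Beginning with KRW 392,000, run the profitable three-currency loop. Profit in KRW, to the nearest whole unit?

Profitable loop is KRW → MXN → CNY → KRW:
KRW 392,000 × 0.01345 = MXN 5,272.40
MXN 5,272.40 × 0.4406 = CNY 2,323.02
CNY 2,323.02 × 171.7 = KRW 398,862
Profit = KRW 398,862 − KRW 392,000

Profit: KRW 6,862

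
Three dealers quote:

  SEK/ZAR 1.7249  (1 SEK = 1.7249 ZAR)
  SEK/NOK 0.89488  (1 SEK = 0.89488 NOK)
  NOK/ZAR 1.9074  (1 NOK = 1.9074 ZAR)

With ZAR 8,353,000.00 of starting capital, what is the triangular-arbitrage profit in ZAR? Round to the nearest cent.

Profit: ZAR 88,115.12

Profitable loop is ZAR → NOK → SEK → ZAR:
ZAR 8,353,000.00 ÷ 1.9074 = NOK 4,379,259.73
NOK 4,379,259.73 ÷ 0.89488 = SEK 4,893,683.76
SEK 4,893,683.76 × 1.7249 = ZAR 8,441,115.12
Profit = ZAR 8,441,115.12 − ZAR 8,353,000.00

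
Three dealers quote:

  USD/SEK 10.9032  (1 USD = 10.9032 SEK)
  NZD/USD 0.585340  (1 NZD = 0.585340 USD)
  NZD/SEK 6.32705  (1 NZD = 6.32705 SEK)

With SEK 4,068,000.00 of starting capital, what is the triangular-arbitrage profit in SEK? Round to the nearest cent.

Profit: SEK 35,381.15

Profitable loop is SEK → NZD → USD → SEK:
SEK 4,068,000.00 ÷ 6.32705 = NZD 642,953.67
NZD 642,953.67 × 0.585340 = USD 376,346.50
USD 376,346.50 × 10.9032 = SEK 4,103,381.15
Profit = SEK 4,103,381.15 − SEK 4,068,000.00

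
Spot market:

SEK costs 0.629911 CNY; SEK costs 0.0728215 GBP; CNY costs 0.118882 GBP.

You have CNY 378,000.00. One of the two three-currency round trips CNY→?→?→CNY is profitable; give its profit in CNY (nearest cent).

Profitable loop is CNY → GBP → SEK → CNY:
CNY 378,000.00 × 0.118882 = GBP 44,937.40
GBP 44,937.40 ÷ 0.0728215 = SEK 617,089.68
SEK 617,089.68 × 0.629911 = CNY 388,711.58
Profit = CNY 388,711.58 − CNY 378,000.00

Profit: CNY 10,711.58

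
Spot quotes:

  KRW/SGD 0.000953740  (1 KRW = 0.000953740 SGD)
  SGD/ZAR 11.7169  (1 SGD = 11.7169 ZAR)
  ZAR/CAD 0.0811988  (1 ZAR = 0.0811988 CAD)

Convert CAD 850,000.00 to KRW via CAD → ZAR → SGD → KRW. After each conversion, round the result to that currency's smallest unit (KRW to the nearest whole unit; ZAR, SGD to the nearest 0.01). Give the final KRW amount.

KRW 936,756,233

CAD 850,000.00 ÷ 0.0811988 = ZAR 10,468,135.00
ZAR 10,468,135.00 ÷ 11.7169 = SGD 893,421.89
SGD 893,421.89 ÷ 0.000953740 = KRW 936,756,233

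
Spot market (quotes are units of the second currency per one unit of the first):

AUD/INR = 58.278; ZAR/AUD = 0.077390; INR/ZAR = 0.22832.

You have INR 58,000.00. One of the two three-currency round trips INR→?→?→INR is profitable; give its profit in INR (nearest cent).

Profit: INR 1,725.73

Profitable loop is INR → ZAR → AUD → INR:
INR 58,000.00 × 0.22832 = ZAR 13,242.56
ZAR 13,242.56 × 0.077390 = AUD 1,024.84
AUD 1,024.84 × 58.278 = INR 59,725.73
Profit = INR 59,725.73 − INR 58,000.00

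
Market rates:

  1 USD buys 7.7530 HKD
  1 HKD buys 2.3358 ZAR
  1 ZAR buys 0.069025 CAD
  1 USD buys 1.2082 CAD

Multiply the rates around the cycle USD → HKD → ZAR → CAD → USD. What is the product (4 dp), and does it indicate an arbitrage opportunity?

Around USD → HKD → ZAR → CAD → USD: 1 × 7.7530 × 2.3358 × 0.069025 ÷ 1.2082 = 1.034601
Product > 1; profitable direction is USD → HKD → ZAR → CAD → USD.

1.0346 (arbitrage exists)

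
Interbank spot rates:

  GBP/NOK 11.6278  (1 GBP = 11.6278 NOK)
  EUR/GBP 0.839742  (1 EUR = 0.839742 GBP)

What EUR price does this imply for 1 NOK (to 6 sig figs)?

NOK/EUR = 0.102413

1 NOK ÷ 11.6278 = 0.0860008 GBP
0.0860008 GBP ÷ 0.839742 = 0.102413 EUR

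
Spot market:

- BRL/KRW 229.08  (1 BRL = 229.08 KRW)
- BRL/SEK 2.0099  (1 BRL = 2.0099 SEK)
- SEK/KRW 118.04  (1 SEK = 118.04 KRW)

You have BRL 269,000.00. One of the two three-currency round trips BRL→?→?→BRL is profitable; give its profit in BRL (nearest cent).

Profit: BRL 9,592.07

Profitable loop is BRL → SEK → KRW → BRL:
BRL 269,000.00 × 2.0099 = SEK 540,663.10
SEK 540,663.10 × 118.04 = KRW 63,819,872
KRW 63,819,872 ÷ 229.08 = BRL 278,592.07
Profit = BRL 278,592.07 − BRL 269,000.00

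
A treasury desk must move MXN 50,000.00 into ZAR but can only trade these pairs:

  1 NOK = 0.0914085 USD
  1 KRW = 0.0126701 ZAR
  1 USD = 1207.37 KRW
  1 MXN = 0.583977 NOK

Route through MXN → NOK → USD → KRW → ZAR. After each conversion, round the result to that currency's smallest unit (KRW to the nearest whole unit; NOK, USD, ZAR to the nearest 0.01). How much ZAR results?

ZAR 40,829.33

MXN 50,000.00 × 0.583977 = NOK 29,198.85
NOK 29,198.85 × 0.0914085 = USD 2,669.02
USD 2,669.02 × 1207.37 = KRW 3,222,495
KRW 3,222,495 × 0.0126701 = ZAR 40,829.33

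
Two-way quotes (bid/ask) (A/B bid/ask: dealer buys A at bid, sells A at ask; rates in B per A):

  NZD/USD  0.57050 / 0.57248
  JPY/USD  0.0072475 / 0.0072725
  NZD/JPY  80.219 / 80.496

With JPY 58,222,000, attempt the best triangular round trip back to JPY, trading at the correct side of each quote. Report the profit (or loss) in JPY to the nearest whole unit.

Best loop JPY → USD → NZD → JPY:
JPY 58,222,000 × 0.0072475 (sell JPY at bid) = USD 421,963.94
USD 421,963.94 ÷ 0.57248 (buy NZD at ask) = NZD 737,080.68
NZD 737,080.68 × 80.219 (sell NZD at bid) = JPY 59,127,875

Net profit: JPY 905,875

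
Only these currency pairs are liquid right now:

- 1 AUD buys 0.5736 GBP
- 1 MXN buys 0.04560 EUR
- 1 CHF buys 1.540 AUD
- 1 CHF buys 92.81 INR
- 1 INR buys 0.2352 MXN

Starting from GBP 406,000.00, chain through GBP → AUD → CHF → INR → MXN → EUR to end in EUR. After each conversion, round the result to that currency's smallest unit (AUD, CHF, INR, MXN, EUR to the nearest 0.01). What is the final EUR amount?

EUR 457,502.11

GBP 406,000.00 ÷ 0.5736 = AUD 707,810.32
AUD 707,810.32 ÷ 1.540 = CHF 459,617.09
CHF 459,617.09 × 92.81 = INR 42,657,062.12
INR 42,657,062.12 × 0.2352 = MXN 10,032,941.01
MXN 10,032,941.01 × 0.04560 = EUR 457,502.11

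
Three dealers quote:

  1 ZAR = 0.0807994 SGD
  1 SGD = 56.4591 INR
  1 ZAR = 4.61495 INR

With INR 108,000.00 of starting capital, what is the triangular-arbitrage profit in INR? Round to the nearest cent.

Profit: INR 1,256.85

Profitable loop is INR → SGD → ZAR → INR:
INR 108,000.00 ÷ 56.4591 = SGD 1,912.89
SGD 1,912.89 ÷ 0.0807994 = ZAR 23,674.55
ZAR 23,674.55 × 4.61495 = INR 109,256.85
Profit = INR 109,256.85 − INR 108,000.00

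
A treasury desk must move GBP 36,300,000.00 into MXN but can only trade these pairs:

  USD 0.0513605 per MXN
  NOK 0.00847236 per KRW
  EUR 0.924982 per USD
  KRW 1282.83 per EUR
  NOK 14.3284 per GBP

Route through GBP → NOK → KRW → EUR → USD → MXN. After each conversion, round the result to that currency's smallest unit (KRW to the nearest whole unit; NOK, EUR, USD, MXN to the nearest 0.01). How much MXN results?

MXN 1,007,321,929.69

GBP 36,300,000.00 × 14.3284 = NOK 520,120,920.00
NOK 520,120,920.00 ÷ 0.00847236 = KRW 61,390,323,357
KRW 61,390,323,357 ÷ 1282.83 = EUR 47,855,384.86
EUR 47,855,384.86 ÷ 0.924982 = USD 51,736,557.97
USD 51,736,557.97 ÷ 0.0513605 = MXN 1,007,321,929.69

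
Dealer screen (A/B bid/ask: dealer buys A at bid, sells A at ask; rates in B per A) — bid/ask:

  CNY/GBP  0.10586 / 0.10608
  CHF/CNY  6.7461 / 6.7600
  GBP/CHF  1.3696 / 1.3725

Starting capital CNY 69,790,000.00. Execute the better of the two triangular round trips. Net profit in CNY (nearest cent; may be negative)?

Net profit: CNY 1,118,882.03

Best loop CNY → CHF → GBP → CNY:
CNY 69,790,000.00 ÷ 6.7600 (buy CHF at ask) = CHF 10,323,964.50
CHF 10,323,964.50 ÷ 1.3725 (buy GBP at ask) = GBP 7,522,014.21
GBP 7,522,014.21 ÷ 0.10608 (buy CNY at ask) = CNY 70,908,882.03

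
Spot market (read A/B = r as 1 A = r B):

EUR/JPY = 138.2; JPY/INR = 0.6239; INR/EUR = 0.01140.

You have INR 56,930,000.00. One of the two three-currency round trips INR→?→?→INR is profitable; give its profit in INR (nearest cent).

Profitable loop is INR → JPY → EUR → INR:
INR 56,930,000.00 ÷ 0.6239 = JPY 91,248,598
JPY 91,248,598 ÷ 138.2 = EUR 660,264.82
EUR 660,264.82 ÷ 0.01140 = INR 57,917,966.29
Profit = INR 57,917,966.29 − INR 56,930,000.00

Profit: INR 987,966.29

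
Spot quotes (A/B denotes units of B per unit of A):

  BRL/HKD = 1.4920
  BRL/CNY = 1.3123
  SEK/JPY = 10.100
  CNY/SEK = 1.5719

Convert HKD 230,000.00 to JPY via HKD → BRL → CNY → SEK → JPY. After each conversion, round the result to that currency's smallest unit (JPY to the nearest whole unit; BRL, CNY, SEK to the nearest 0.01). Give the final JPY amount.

JPY 3,211,726

HKD 230,000.00 ÷ 1.4920 = BRL 154,155.50
BRL 154,155.50 × 1.3123 = CNY 202,298.26
CNY 202,298.26 × 1.5719 = SEK 317,992.63
SEK 317,992.63 × 10.100 = JPY 3,211,726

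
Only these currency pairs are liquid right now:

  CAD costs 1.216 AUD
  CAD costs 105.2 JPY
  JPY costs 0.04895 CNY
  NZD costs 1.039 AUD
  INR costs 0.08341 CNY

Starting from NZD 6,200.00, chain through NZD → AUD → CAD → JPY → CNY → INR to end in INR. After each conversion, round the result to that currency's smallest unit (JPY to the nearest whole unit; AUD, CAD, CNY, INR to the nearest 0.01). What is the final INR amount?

NZD 6,200.00 × 1.039 = AUD 6,441.80
AUD 6,441.80 ÷ 1.216 = CAD 5,297.53
CAD 5,297.53 × 105.2 = JPY 557,300
JPY 557,300 × 0.04895 = CNY 27,279.83
CNY 27,279.83 ÷ 0.08341 = INR 327,057.07

INR 327,057.07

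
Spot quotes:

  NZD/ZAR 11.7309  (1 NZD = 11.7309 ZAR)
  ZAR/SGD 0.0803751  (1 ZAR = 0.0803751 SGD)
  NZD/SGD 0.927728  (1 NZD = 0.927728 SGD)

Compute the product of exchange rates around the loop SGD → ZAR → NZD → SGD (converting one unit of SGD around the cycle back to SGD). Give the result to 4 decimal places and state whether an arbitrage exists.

Around SGD → ZAR → NZD → SGD: 1 ÷ 0.0803751 ÷ 11.7309 × 0.927728 = 0.983938
Product < 1; profitable direction is SGD → NZD → ZAR → SGD.

0.9839 (arbitrage exists)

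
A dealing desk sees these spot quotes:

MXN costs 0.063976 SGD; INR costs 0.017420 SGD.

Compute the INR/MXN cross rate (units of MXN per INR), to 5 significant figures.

1 INR × 0.017420 = 0.01742 SGD
0.01742 SGD ÷ 0.063976 = 0.27229 MXN

INR/MXN = 0.27229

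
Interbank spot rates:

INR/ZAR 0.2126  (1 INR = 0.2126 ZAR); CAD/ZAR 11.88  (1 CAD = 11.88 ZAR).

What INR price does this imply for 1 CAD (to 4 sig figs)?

CAD/INR = 55.88

1 CAD × 11.88 = 11.88 ZAR
11.88 ZAR ÷ 0.2126 = 55.8796 INR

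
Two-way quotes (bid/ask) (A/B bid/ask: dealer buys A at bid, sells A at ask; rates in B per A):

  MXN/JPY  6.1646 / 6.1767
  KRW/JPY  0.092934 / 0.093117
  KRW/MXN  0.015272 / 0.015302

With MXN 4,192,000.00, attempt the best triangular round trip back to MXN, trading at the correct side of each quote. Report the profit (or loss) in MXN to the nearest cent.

Best loop MXN → JPY → KRW → MXN:
MXN 4,192,000.00 × 6.1646 (sell MXN at bid) = JPY 25,842,003
JPY 25,842,003 ÷ 0.093117 (buy KRW at ask) = KRW 277,521,862
KRW 277,521,862 × 0.015272 (sell KRW at bid) = MXN 4,238,313.87

Net profit: MXN 46,313.87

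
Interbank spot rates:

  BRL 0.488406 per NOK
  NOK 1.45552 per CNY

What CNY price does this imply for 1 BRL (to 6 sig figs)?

1 BRL ÷ 0.488406 = 2.04748 NOK
2.04748 NOK ÷ 1.45552 = 1.4067 CNY

BRL/CNY = 1.40670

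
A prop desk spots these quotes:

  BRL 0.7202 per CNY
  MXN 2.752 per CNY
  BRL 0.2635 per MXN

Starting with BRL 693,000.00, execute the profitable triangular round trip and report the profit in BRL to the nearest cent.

Profit: BRL 4,764.98

Profitable loop is BRL → CNY → MXN → BRL:
BRL 693,000.00 ÷ 0.7202 = CNY 962,232.71
CNY 962,232.71 × 2.752 = MXN 2,648,064.43
MXN 2,648,064.43 × 0.2635 = BRL 697,764.98
Profit = BRL 697,764.98 − BRL 693,000.00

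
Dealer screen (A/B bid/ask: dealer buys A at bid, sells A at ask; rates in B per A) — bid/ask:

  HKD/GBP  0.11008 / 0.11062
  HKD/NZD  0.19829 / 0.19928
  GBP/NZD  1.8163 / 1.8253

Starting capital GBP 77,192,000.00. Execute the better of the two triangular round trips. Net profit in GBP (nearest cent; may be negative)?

Best loop GBP → NZD → HKD → GBP:
GBP 77,192,000.00 × 1.8163 (sell GBP at bid) = NZD 140,203,829.60
NZD 140,203,829.60 ÷ 0.19928 (buy HKD at ask) = HKD 703,551,934.97
HKD 703,551,934.97 × 0.11008 (sell HKD at bid) = GBP 77,446,997.00

Net profit: GBP 254,997.00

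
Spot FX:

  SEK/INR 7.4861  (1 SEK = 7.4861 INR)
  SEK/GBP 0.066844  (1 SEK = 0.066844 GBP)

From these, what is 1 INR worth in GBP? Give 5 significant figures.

INR/GBP = 0.0089291

1 INR ÷ 7.4861 = 0.133581 SEK
0.133581 SEK × 0.066844 = 0.00892908 GBP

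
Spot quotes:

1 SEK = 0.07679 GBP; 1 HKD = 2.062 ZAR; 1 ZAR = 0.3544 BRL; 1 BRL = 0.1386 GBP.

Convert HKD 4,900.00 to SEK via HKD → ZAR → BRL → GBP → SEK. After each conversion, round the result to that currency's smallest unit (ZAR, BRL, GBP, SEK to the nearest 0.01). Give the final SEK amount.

HKD 4,900.00 × 2.062 = ZAR 10,103.80
ZAR 10,103.80 × 0.3544 = BRL 3,580.79
BRL 3,580.79 × 0.1386 = GBP 496.30
GBP 496.30 ÷ 0.07679 = SEK 6,463.08

SEK 6,463.08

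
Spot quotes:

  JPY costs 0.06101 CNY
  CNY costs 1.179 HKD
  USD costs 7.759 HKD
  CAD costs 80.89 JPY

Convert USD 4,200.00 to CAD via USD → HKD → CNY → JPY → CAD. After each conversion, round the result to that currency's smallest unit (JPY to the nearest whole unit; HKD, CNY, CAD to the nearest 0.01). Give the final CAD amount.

CAD 5,600.74

USD 4,200.00 × 7.759 = HKD 32,587.80
HKD 32,587.80 ÷ 1.179 = CNY 27,640.20
CNY 27,640.20 ÷ 0.06101 = JPY 453,044
JPY 453,044 ÷ 80.89 = CAD 5,600.74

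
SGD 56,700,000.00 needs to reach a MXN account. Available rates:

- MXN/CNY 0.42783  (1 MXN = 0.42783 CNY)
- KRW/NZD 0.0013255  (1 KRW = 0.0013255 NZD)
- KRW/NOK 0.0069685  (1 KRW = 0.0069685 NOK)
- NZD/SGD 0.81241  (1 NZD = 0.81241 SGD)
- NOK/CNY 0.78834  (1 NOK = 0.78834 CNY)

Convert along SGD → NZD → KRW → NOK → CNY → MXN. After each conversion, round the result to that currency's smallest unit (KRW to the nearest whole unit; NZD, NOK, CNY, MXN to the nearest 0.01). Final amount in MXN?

SGD 56,700,000.00 ÷ 0.81241 = NZD 69,792,346.23
NZD 69,792,346.23 ÷ 0.0013255 = KRW 52,653,599,570
KRW 52,653,599,570 × 0.0069685 = NOK 366,916,608.60
NOK 366,916,608.60 × 0.78834 = CNY 289,255,039.22
CNY 289,255,039.22 ÷ 0.42783 = MXN 676,098,074.52

MXN 676,098,074.52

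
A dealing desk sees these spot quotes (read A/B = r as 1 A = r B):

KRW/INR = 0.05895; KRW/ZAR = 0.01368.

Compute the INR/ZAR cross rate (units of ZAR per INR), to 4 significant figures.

1 INR ÷ 0.05895 = 16.9635 KRW
16.9635 KRW × 0.01368 = 0.232061 ZAR

INR/ZAR = 0.2321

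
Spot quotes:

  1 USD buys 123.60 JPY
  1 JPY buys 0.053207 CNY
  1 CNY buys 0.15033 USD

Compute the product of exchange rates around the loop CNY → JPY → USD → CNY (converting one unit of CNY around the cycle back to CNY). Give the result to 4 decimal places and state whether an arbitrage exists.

1.0115 (arbitrage exists)

Around CNY → JPY → USD → CNY: 1 ÷ 0.053207 ÷ 123.60 ÷ 0.15033 = 1.011503
Product > 1; profitable direction is CNY → JPY → USD → CNY.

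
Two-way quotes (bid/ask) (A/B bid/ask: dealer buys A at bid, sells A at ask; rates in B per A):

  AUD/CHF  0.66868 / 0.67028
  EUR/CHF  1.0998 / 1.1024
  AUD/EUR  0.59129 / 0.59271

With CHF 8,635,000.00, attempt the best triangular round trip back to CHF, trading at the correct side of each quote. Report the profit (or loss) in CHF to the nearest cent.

Net profit: CHF 201,885.27

Best loop CHF → EUR → AUD → CHF:
CHF 8,635,000.00 ÷ 1.1024 (buy EUR at ask) = EUR 7,832,910.01
EUR 7,832,910.01 ÷ 0.59271 (buy AUD at ask) = AUD 13,215,417.34
AUD 13,215,417.34 × 0.66868 (sell AUD at bid) = CHF 8,836,885.27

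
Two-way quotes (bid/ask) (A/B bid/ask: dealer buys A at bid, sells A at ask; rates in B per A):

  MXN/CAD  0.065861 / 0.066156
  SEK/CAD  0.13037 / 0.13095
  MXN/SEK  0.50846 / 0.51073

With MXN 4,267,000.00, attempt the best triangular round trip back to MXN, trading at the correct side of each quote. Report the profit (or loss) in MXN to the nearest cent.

Best loop MXN → SEK → CAD → MXN:
MXN 4,267,000.00 × 0.50846 (sell MXN at bid) = SEK 2,169,598.82
SEK 2,169,598.82 × 0.13037 (sell SEK at bid) = CAD 282,850.60
CAD 282,850.60 ÷ 0.066156 (buy MXN at ask) = MXN 4,275,509.37

Net profit: MXN 8,509.37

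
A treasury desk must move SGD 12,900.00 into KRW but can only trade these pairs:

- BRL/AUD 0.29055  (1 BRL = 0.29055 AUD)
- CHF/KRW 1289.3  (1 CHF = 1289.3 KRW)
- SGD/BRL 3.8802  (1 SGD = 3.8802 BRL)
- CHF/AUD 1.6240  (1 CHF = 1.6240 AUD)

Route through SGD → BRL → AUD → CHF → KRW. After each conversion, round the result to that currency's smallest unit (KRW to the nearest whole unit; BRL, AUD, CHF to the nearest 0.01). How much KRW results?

SGD 12,900.00 × 3.8802 = BRL 50,054.58
BRL 50,054.58 × 0.29055 = AUD 14,543.36
AUD 14,543.36 ÷ 1.6240 = CHF 8,955.27
CHF 8,955.27 × 1289.3 = KRW 11,546,030

KRW 11,546,030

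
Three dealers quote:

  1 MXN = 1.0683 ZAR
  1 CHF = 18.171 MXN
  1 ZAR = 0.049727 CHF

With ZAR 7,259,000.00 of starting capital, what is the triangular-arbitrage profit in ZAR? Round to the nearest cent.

Profit: ZAR 260,907.19

Profitable loop is ZAR → MXN → CHF → ZAR:
ZAR 7,259,000.00 ÷ 1.0683 = MXN 6,794,907.80
MXN 6,794,907.80 ÷ 18.171 = CHF 373,942.42
CHF 373,942.42 ÷ 0.049727 = ZAR 7,519,907.19
Profit = ZAR 7,519,907.19 − ZAR 7,259,000.00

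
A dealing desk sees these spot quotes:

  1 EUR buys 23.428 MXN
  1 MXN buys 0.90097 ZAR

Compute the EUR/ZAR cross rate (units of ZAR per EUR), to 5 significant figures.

EUR/ZAR = 21.108

1 EUR × 23.428 = 23.428 MXN
23.428 MXN × 0.90097 = 21.1079 ZAR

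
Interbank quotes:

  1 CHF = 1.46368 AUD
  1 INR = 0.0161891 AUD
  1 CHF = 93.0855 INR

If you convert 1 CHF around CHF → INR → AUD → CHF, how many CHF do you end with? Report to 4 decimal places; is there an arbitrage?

1.0296 (arbitrage exists)

Around CHF → INR → AUD → CHF: 1 × 93.0855 × 0.0161891 ÷ 1.46368 = 1.029576
Product > 1; profitable direction is CHF → INR → AUD → CHF.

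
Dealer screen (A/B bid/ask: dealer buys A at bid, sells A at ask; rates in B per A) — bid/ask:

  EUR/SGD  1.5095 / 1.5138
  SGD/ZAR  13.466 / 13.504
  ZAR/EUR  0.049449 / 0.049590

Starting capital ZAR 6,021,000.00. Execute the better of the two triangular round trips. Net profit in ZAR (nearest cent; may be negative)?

Best loop ZAR → EUR → SGD → ZAR:
ZAR 6,021,000.00 × 0.049449 (sell ZAR at bid) = EUR 297,732.43
EUR 297,732.43 × 1.5095 (sell EUR at bid) = SGD 449,427.10
SGD 449,427.10 × 13.466 (sell SGD at bid) = ZAR 6,051,985.35

Net profit: ZAR 30,985.35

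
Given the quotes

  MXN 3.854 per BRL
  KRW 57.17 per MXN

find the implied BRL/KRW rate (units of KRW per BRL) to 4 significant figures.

BRL/KRW = 220.3

1 BRL × 3.854 = 3.854 MXN
3.854 MXN × 57.17 = 220.333 KRW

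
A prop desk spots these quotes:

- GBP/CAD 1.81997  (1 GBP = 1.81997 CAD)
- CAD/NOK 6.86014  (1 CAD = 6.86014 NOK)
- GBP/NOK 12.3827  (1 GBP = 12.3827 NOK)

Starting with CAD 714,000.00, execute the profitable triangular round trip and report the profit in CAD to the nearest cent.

Profit: CAD 5,913.09

Profitable loop is CAD → NOK → GBP → CAD:
CAD 714,000.00 × 6.86014 = NOK 4,898,139.96
NOK 4,898,139.96 ÷ 12.3827 = GBP 395,563.16
GBP 395,563.16 × 1.81997 = CAD 719,913.09
Profit = CAD 719,913.09 − CAD 714,000.00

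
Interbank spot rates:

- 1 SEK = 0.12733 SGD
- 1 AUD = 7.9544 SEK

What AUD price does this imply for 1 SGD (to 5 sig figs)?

1 SGD ÷ 0.12733 = 7.85361 SEK
7.85361 SEK ÷ 7.9544 = 0.987329 AUD

SGD/AUD = 0.98733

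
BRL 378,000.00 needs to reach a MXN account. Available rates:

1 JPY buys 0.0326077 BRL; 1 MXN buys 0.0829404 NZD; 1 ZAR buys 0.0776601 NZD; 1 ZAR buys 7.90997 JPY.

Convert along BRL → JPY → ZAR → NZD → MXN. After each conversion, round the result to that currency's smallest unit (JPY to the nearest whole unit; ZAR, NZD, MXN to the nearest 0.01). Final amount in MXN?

BRL 378,000.00 ÷ 0.0326077 = JPY 11,592,354
JPY 11,592,354 ÷ 7.90997 = ZAR 1,465,537.04
ZAR 1,465,537.04 × 0.0776601 = NZD 113,813.75
NZD 113,813.75 ÷ 0.0829404 = MXN 1,372,235.36

MXN 1,372,235.36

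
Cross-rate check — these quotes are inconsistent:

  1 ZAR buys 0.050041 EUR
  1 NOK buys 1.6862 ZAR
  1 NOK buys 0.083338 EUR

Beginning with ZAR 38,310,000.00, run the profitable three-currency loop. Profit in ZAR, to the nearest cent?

Profitable loop is ZAR → EUR → NOK → ZAR:
ZAR 38,310,000.00 × 0.050041 = EUR 1,917,070.71
EUR 1,917,070.71 ÷ 0.083338 = NOK 23,003,560.32
NOK 23,003,560.32 × 1.6862 = ZAR 38,788,603.41
Profit = ZAR 38,788,603.41 − ZAR 38,310,000.00

Profit: ZAR 478,603.41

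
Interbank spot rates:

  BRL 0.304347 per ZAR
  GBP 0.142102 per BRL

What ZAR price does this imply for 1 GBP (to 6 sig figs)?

1 GBP ÷ 0.142102 = 7.0372 BRL
7.0372 BRL ÷ 0.304347 = 23.1223 ZAR

GBP/ZAR = 23.1223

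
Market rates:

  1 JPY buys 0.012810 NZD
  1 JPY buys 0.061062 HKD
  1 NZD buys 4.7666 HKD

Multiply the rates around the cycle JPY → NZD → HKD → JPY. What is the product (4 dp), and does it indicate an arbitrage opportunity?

Around JPY → NZD → HKD → JPY: 1 × 0.012810 × 4.7666 ÷ 0.061062 = 0.999970
Product ≈ 1 (deviation 0.003%, within rounding noise).

1.0000 (no arbitrage)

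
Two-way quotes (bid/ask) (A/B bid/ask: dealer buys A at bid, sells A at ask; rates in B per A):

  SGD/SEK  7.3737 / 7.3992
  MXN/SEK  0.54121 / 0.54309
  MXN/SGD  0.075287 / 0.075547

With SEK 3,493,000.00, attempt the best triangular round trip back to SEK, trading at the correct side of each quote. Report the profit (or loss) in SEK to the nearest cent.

Net profit: SEK 77,526.29

Best loop SEK → MXN → SGD → SEK:
SEK 3,493,000.00 ÷ 0.54309 (buy MXN at ask) = MXN 6,431,714.82
MXN 6,431,714.82 × 0.075287 (sell MXN at bid) = SGD 484,224.51
SGD 484,224.51 × 7.3737 (sell SGD at bid) = SEK 3,570,526.29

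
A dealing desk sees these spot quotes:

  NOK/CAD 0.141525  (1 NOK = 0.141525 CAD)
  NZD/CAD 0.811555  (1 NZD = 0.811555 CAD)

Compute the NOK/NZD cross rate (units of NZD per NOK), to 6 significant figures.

1 NOK × 0.141525 = 0.141525 CAD
0.141525 CAD ÷ 0.811555 = 0.174387 NZD

NOK/NZD = 0.174387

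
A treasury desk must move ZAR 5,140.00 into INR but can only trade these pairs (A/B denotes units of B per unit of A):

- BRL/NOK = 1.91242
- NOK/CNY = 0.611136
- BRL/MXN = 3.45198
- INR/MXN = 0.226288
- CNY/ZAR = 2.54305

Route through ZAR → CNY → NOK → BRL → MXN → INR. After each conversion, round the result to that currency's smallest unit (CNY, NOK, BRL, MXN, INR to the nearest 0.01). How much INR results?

INR 26,381.20

ZAR 5,140.00 ÷ 2.54305 = CNY 2,021.20
CNY 2,021.20 ÷ 0.611136 = NOK 3,307.28
NOK 3,307.28 ÷ 1.91242 = BRL 1,729.37
BRL 1,729.37 × 3.45198 = MXN 5,969.75
MXN 5,969.75 ÷ 0.226288 = INR 26,381.20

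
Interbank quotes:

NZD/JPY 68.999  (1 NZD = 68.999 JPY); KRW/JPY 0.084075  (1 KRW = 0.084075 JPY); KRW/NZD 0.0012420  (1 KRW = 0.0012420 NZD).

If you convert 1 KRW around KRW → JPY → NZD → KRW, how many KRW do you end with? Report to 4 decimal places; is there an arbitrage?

0.9811 (arbitrage exists)

Around KRW → JPY → NZD → KRW: 1 × 0.084075 ÷ 68.999 ÷ 0.0012420 = 0.981076
Product < 1; profitable direction is KRW → NZD → JPY → KRW.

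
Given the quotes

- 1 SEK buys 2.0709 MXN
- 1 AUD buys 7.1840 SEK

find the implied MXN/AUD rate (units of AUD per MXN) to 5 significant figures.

1 MXN ÷ 2.0709 = 0.482882 SEK
0.482882 SEK ÷ 7.1840 = 0.0672163 AUD

MXN/AUD = 0.067216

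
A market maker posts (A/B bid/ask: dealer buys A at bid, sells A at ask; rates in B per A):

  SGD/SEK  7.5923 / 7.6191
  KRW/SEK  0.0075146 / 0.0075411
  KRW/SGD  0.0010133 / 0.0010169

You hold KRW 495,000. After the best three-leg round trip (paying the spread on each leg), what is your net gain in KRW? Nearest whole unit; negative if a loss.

Net profit: KRW 9,989

Best loop KRW → SGD → SEK → KRW:
KRW 495,000 × 0.0010133 (sell KRW at bid) = SGD 501.58
SGD 501.58 × 7.5923 (sell SGD at bid) = SEK 3,808.17
SEK 3,808.17 ÷ 0.0075411 (buy KRW at ask) = KRW 504,989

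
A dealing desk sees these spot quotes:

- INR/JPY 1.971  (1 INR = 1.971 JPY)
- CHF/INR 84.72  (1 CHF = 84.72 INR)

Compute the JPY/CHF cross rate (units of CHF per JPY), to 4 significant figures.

1 JPY ÷ 1.971 = 0.507357 INR
0.507357 INR ÷ 84.72 = 0.00598863 CHF

JPY/CHF = 0.005989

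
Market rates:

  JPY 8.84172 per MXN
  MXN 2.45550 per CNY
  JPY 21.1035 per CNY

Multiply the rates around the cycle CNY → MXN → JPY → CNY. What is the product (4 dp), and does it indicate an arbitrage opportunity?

1.0288 (arbitrage exists)

Around CNY → MXN → JPY → CNY: 1 × 2.45550 × 8.84172 ÷ 21.1035 = 1.028779
Product > 1; profitable direction is CNY → MXN → JPY → CNY.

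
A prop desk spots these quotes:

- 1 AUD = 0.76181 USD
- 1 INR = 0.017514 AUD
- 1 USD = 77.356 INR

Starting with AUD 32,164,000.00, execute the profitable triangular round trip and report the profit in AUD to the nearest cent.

Profitable loop is AUD → USD → INR → AUD:
AUD 32,164,000.00 × 0.76181 = USD 24,502,856.84
USD 24,502,856.84 × 77.356 = INR 1,895,442,993.72
INR 1,895,442,993.72 × 0.017514 = AUD 33,196,788.59
Profit = AUD 33,196,788.59 − AUD 32,164,000.00

Profit: AUD 1,032,788.59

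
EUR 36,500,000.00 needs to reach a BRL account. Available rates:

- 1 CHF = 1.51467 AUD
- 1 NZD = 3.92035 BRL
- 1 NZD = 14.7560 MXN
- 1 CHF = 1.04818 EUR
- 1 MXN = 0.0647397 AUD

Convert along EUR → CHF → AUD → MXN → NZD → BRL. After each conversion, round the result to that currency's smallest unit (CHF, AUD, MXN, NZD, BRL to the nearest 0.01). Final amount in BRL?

BRL 216,451,466.13

EUR 36,500,000.00 ÷ 1.04818 = CHF 34,822,263.35
CHF 34,822,263.35 × 1.51467 = AUD 52,744,237.63
AUD 52,744,237.63 ÷ 0.0647397 = MXN 814,712,419.58
MXN 814,712,419.58 ÷ 14.7560 = NZD 55,212,281.08
NZD 55,212,281.08 × 3.92035 = BRL 216,451,466.13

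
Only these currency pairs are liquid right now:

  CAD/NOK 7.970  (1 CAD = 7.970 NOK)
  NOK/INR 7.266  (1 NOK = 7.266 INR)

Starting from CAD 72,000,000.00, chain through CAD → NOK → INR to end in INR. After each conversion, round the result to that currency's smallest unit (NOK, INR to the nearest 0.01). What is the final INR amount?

CAD 72,000,000.00 × 7.970 = NOK 573,840,000.00
NOK 573,840,000.00 × 7.266 = INR 4,169,521,440.00

INR 4,169,521,440.00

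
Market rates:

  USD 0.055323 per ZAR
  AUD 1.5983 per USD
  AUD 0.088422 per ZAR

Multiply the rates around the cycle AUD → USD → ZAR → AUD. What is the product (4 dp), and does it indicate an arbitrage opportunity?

1.0000 (no arbitrage)

Around AUD → USD → ZAR → AUD: 1 ÷ 1.5983 ÷ 0.055323 × 0.088422 = 0.999992
Product ≈ 1 (deviation 0.001%, within rounding noise).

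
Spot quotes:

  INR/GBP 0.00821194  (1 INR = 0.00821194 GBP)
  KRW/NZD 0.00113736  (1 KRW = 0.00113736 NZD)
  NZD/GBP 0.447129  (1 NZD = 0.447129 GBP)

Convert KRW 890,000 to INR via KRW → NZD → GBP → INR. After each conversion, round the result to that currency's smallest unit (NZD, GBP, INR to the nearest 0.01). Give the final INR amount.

INR 55,116.09

KRW 890,000 × 0.00113736 = NZD 1,012.25
NZD 1,012.25 × 0.447129 = GBP 452.61
GBP 452.61 ÷ 0.00821194 = INR 55,116.09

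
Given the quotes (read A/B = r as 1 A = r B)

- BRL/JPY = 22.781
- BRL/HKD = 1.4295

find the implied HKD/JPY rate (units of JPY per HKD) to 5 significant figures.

1 HKD ÷ 1.4295 = 0.699545 BRL
0.699545 BRL × 22.781 = 15.9363 JPY

HKD/JPY = 15.936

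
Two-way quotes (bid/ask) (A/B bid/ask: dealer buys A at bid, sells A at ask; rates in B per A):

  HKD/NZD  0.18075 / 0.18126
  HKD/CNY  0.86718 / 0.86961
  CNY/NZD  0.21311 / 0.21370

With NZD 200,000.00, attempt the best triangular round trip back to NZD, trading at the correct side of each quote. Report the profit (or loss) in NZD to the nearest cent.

Net profit: NZD 3,911.21

Best loop NZD → HKD → CNY → NZD:
NZD 200,000.00 ÷ 0.18126 (buy HKD at ask) = HKD 1,103,387.40
HKD 1,103,387.40 × 0.86718 (sell HKD at bid) = CNY 956,835.48
CNY 956,835.48 × 0.21311 (sell CNY at bid) = NZD 203,911.21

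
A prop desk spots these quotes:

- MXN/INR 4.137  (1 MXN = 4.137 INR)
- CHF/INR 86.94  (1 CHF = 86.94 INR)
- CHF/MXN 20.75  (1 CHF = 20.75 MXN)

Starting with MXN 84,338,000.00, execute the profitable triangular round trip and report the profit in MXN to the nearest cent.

Profit: MXN 1,078,016.15

Profitable loop is MXN → CHF → INR → MXN:
MXN 84,338,000.00 ÷ 20.75 = CHF 4,064,481.93
CHF 4,064,481.93 × 86.94 = INR 353,366,058.80
INR 353,366,058.80 ÷ 4.137 = MXN 85,416,016.15
Profit = MXN 85,416,016.15 − MXN 84,338,000.00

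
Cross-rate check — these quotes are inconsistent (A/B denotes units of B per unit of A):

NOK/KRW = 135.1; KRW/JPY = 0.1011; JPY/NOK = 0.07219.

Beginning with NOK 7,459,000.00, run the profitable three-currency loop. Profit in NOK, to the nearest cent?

Profitable loop is NOK → JPY → KRW → NOK:
NOK 7,459,000.00 ÷ 0.07219 = JPY 103,324,560
JPY 103,324,560 ÷ 0.1011 = KRW 1,022,003,563
KRW 1,022,003,563 ÷ 135.1 = NOK 7,564,793.21
Profit = NOK 7,564,793.21 − NOK 7,459,000.00

Profit: NOK 105,793.21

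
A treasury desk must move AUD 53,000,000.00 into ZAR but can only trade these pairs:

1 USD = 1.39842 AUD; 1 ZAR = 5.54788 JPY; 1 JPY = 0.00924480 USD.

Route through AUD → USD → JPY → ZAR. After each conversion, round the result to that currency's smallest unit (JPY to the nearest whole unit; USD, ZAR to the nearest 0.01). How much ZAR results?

AUD 53,000,000.00 ÷ 1.39842 = USD 37,899,915.62
USD 37,899,915.62 ÷ 0.00924480 = JPY 4,099,592,811
JPY 4,099,592,811 ÷ 5.54788 = ZAR 738,947,636.03

ZAR 738,947,636.03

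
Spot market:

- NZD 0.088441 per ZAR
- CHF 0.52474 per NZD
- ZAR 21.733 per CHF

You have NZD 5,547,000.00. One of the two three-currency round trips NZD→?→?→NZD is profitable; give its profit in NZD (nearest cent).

Profitable loop is NZD → CHF → ZAR → NZD:
NZD 5,547,000.00 × 0.52474 = CHF 2,910,732.78
CHF 2,910,732.78 × 21.733 = ZAR 63,258,955.51
ZAR 63,258,955.51 × 0.088441 = NZD 5,594,685.28
Profit = NZD 5,594,685.28 − NZD 5,547,000.00

Profit: NZD 47,685.28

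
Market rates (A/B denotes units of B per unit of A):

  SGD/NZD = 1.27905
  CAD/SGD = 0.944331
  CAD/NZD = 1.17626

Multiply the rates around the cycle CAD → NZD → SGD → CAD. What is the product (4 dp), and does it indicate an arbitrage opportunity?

0.9738 (arbitrage exists)

Around CAD → NZD → SGD → CAD: 1 × 1.17626 ÷ 1.27905 ÷ 0.944331 = 0.973849
Product < 1; profitable direction is CAD → SGD → NZD → CAD.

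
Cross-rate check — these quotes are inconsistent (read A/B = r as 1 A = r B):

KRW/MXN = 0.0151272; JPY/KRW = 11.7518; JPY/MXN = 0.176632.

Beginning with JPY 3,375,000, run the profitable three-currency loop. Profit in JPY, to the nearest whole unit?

Profitable loop is JPY → KRW → MXN → JPY:
JPY 3,375,000 × 11.7518 = KRW 39,662,325
KRW 39,662,325 × 0.0151272 = MXN 599,979.92
MXN 599,979.92 ÷ 0.176632 = JPY 3,396,779
Profit = JPY 3,396,779 − JPY 3,375,000

Profit: JPY 21,779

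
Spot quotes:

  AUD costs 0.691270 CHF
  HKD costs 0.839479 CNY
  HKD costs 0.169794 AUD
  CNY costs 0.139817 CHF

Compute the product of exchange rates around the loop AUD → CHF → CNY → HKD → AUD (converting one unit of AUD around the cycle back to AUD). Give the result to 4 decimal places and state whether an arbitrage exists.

Around AUD → CHF → CNY → HKD → AUD: 1 × 0.691270 ÷ 0.139817 ÷ 0.839479 × 0.169794 = 1.000001
Product ≈ 1 (deviation 0.000%, within rounding noise).

1.0000 (no arbitrage)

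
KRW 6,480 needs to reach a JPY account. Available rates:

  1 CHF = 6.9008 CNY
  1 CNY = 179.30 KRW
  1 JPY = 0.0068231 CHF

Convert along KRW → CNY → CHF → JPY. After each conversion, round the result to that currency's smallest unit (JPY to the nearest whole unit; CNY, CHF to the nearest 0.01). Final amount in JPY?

KRW 6,480 ÷ 179.30 = CNY 36.14
CNY 36.14 ÷ 6.9008 = CHF 5.24
CHF 5.24 ÷ 0.0068231 = JPY 768

JPY 768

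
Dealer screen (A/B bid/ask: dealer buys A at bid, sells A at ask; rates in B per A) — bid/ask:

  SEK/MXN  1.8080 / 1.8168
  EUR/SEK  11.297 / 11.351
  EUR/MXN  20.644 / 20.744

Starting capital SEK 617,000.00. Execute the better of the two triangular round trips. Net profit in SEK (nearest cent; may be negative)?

Net profit: SEK 643.35

Best loop SEK → EUR → MXN → SEK:
SEK 617,000.00 ÷ 11.351 (buy EUR at ask) = EUR 54,356.44
EUR 54,356.44 × 20.644 (sell EUR at bid) = MXN 1,122,134.44
MXN 1,122,134.44 ÷ 1.8168 (buy SEK at ask) = SEK 617,643.35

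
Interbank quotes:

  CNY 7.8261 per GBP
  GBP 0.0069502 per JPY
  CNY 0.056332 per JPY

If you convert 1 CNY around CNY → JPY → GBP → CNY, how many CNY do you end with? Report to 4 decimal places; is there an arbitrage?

Around CNY → JPY → GBP → CNY: 1 ÷ 0.056332 × 0.0069502 × 7.8261 = 0.965578
Product < 1; profitable direction is CNY → GBP → JPY → CNY.

0.9656 (arbitrage exists)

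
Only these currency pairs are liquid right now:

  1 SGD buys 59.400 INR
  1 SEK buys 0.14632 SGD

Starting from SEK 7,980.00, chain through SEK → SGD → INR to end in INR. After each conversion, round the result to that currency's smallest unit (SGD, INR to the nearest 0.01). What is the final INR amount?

SEK 7,980.00 × 0.14632 = SGD 1,167.63
SGD 1,167.63 × 59.400 = INR 69,357.22

INR 69,357.22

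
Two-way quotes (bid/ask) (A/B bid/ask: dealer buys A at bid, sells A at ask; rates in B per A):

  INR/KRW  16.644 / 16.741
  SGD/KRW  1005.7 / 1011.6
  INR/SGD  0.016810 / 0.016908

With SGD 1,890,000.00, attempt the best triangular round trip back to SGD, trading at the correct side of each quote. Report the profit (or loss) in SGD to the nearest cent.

Best loop SGD → KRW → INR → SGD:
SGD 1,890,000.00 × 1005.7 (sell SGD at bid) = KRW 1,900,773,000
KRW 1,900,773,000 ÷ 16.741 (buy INR at ask) = INR 113,539,991.64
INR 113,539,991.64 × 0.016810 (sell INR at bid) = SGD 1,908,607.26

Net profit: SGD 18,607.26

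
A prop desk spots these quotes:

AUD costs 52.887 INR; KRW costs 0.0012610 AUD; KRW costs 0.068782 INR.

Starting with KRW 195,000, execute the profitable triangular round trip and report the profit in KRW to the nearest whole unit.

Profitable loop is KRW → INR → AUD → KRW:
KRW 195,000 × 0.068782 = INR 13,412.49
INR 13,412.49 ÷ 52.887 = AUD 253.61
AUD 253.61 ÷ 0.0012610 = KRW 201,115
Profit = KRW 201,115 − KRW 195,000

Profit: KRW 6,115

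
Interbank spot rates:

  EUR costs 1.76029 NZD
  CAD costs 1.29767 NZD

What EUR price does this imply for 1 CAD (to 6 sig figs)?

1 CAD × 1.29767 = 1.29767 NZD
1.29767 NZD ÷ 1.76029 = 0.737191 EUR

CAD/EUR = 0.737191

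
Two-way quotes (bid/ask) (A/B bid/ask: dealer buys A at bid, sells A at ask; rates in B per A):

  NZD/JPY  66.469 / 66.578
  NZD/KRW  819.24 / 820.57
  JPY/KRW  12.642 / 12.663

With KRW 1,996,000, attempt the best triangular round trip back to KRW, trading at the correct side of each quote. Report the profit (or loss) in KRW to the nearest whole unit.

Best loop KRW → NZD → JPY → KRW:
KRW 1,996,000 ÷ 820.57 (buy NZD at ask) = NZD 2,432.46
NZD 2,432.46 × 66.469 (sell NZD at bid) = JPY 161,683
JPY 161,683 × 12.642 (sell JPY at bid) = KRW 2,043,995

Net profit: KRW 47,995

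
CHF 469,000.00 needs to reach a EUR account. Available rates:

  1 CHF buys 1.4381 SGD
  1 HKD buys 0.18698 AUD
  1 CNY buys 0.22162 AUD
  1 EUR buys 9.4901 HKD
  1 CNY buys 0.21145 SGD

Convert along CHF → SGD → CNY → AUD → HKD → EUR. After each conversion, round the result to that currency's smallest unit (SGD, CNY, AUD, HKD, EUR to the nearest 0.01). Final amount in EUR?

CHF 469,000.00 × 1.4381 = SGD 674,468.90
SGD 674,468.90 ÷ 0.21145 = CNY 3,189,732.32
CNY 3,189,732.32 × 0.22162 = AUD 706,908.48
AUD 706,908.48 ÷ 0.18698 = HKD 3,780,663.60
HKD 3,780,663.60 ÷ 9.4901 = EUR 398,379.74

EUR 398,379.74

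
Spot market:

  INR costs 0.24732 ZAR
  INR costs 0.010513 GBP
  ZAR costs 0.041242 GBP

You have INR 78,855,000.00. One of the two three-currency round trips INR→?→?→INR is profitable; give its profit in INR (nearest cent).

Profit: INR 2,419,993.75

Profitable loop is INR → GBP → ZAR → INR:
INR 78,855,000.00 × 0.010513 = GBP 829,002.61
GBP 829,002.61 ÷ 0.041242 = ZAR 20,100,931.45
ZAR 20,100,931.45 ÷ 0.24732 = INR 81,274,993.75
Profit = INR 81,274,993.75 − INR 78,855,000.00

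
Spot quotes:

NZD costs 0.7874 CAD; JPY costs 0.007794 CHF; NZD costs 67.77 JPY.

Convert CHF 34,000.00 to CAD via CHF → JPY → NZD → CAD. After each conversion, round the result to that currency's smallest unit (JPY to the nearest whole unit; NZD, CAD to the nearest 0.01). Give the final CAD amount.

CAD 50,684.65

CHF 34,000.00 ÷ 0.007794 = JPY 4,362,330
JPY 4,362,330 ÷ 67.77 = NZD 64,369.63
NZD 64,369.63 × 0.7874 = CAD 50,684.65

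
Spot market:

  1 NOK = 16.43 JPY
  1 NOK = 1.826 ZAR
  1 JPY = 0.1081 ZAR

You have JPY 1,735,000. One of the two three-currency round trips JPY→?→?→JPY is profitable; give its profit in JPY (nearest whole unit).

Profit: JPY 48,762

Profitable loop is JPY → NOK → ZAR → JPY:
JPY 1,735,000 ÷ 16.43 = NOK 105,599.51
NOK 105,599.51 × 1.826 = ZAR 192,824.71
ZAR 192,824.71 ÷ 0.1081 = JPY 1,783,762
Profit = JPY 1,783,762 − JPY 1,735,000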